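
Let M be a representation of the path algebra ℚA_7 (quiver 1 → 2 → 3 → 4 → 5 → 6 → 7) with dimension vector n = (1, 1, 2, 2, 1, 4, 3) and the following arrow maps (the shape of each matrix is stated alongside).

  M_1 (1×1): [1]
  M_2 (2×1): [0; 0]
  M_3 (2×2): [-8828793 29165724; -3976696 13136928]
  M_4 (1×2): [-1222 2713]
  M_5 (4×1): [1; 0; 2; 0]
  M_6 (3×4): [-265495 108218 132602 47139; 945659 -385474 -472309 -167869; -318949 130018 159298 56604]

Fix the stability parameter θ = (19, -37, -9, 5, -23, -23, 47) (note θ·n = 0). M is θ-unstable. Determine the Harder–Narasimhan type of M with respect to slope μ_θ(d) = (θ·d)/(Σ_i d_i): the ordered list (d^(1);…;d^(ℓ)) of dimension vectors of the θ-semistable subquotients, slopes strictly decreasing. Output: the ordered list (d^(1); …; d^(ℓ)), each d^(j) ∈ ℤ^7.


Interval decomposition of M: I[1,2], I[3,3], I[3,7], I[4,4], I[6,6], I[6,7]^2.
HN type (ℓ=5): μ^(1)=47; μ^(2)=5; μ^(3)=-9; μ^(4)=-25/2; μ^(5)=-23

((0, 0, 0, 0, 0, 0, 3); (0, 0, 0, 1, 0, 0, 0); (1, 1, 1, 0, 0, 0, 0); (0, 0, 1, 1, 1, 1, 0); (0, 0, 0, 0, 0, 3, 0))


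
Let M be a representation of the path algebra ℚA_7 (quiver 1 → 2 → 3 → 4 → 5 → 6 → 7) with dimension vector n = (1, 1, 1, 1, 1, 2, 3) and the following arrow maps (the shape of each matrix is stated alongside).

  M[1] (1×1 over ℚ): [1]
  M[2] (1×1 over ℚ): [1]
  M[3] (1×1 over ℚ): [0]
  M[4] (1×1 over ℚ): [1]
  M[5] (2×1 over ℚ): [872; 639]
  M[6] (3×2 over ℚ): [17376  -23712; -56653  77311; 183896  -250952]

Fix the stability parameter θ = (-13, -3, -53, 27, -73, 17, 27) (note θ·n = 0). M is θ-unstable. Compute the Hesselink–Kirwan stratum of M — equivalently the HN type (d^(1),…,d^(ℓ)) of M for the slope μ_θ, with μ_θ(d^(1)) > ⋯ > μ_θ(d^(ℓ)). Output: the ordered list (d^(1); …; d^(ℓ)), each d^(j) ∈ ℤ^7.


Barcode: M ≅ I[1,3], I[4,7], I[6,6], I[7,7]^2. HN layers by μ_θ (3 steps, strictly decreasing):
  μ^(1)=27; μ^(2)=17; μ^(3)=-23

((0, 0, 0, 0, 0, 0, 3); (0, 0, 0, 0, 0, 2, 0); (1, 1, 1, 1, 1, 0, 0))


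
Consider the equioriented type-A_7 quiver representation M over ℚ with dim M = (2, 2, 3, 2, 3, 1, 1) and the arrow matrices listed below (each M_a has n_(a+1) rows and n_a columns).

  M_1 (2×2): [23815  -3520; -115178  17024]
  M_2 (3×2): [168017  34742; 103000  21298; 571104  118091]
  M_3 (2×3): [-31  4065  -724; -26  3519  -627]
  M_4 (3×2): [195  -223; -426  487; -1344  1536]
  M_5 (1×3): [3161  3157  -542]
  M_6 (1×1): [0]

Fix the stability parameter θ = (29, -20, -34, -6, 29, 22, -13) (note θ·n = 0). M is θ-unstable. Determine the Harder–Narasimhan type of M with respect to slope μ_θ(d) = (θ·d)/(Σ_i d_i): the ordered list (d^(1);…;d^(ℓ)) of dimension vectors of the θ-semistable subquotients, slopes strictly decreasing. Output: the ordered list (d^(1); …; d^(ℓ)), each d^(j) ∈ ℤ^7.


Via rank(M_{q-1}∘⋯∘M_p): M ≅ I[1,1], I[1,6], I[2,5], I[3,3], I[5,5], I[7,7].
μ_θ-semistable layers: μ^(1)=29; μ^(2)=51/2; μ^(3)=-6; μ^(4)=-25/3; μ^(5)=-13; μ^(6)=-27; μ^(7)=-34

((1, 0, 0, 0, 2, 0, 0); (0, 0, 0, 0, 1, 1, 0); (0, 0, 0, 2, 0, 0, 0); (1, 1, 1, 0, 0, 0, 0); (0, 0, 0, 0, 0, 0, 1); (0, 1, 1, 0, 0, 0, 0); (0, 0, 1, 0, 0, 0, 0))


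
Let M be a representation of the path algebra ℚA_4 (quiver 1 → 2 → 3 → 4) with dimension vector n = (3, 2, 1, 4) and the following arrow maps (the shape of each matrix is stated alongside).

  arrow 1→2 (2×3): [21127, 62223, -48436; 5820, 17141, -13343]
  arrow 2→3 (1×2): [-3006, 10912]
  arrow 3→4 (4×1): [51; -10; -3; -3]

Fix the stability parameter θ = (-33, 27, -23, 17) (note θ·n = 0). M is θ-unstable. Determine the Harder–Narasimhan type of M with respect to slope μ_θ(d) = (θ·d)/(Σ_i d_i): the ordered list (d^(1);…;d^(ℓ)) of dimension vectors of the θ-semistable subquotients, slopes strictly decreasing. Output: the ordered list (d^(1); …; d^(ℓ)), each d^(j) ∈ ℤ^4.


Barcode: M ≅ I[1,1], I[1,2], I[1,4], I[4,4]^3. HN layers by μ_θ (4 steps, strictly decreasing):
  μ^(1)=27; μ^(2)=17; μ^(3)=2; μ^(4)=-33

((0, 1, 0, 0); (0, 0, 0, 4); (0, 1, 1, 0); (3, 0, 0, 0))


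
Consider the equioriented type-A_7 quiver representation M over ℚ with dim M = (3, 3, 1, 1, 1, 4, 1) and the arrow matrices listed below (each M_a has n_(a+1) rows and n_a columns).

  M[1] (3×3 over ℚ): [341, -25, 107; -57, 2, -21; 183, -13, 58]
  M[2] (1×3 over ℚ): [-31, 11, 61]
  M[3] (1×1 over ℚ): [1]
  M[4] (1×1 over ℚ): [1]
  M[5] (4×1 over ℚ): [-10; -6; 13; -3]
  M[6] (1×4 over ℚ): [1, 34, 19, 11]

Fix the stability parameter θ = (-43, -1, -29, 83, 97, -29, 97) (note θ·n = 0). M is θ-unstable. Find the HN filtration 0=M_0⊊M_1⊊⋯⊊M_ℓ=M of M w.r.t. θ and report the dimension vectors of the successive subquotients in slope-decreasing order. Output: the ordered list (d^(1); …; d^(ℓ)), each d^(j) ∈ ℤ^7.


Interval decomposition of M: I[1,2]^2, I[1,6], I[6,6]^2, I[6,7].
HN type (ℓ=6): μ^(1)=97; μ^(2)=151/3; μ^(3)=-1; μ^(4)=-15; μ^(5)=-29; μ^(6)=-43

((0, 0, 0, 0, 0, 0, 1); (0, 0, 0, 1, 1, 1, 0); (0, 2, 0, 0, 0, 0, 0); (0, 1, 1, 0, 0, 0, 0); (0, 0, 0, 0, 0, 3, 0); (3, 0, 0, 0, 0, 0, 0))


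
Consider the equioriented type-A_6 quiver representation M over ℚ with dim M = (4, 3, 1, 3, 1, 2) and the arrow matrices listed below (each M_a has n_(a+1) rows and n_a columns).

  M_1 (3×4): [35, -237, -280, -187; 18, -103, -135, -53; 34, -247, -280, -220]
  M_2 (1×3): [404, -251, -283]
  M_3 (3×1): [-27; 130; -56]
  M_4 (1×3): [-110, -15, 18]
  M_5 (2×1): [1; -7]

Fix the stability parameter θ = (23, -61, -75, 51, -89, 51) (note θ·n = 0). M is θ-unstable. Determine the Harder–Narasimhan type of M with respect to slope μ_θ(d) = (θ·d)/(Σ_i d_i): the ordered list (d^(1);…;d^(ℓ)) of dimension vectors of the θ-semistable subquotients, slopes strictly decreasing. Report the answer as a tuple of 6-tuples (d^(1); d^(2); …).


Barcode: M ≅ I[1,1], I[1,2]^2, I[1,6], I[4,4]^2, I[6,6]. HN layers by μ_θ (4 steps, strictly decreasing):
  μ^(1)=51; μ^(2)=23; μ^(3)=-19; μ^(4)=-113/3

((0, 0, 0, 2, 0, 2); (1, 0, 0, 0, 0, 0); (2, 2, 0, 1, 1, 0); (1, 1, 1, 0, 0, 0))


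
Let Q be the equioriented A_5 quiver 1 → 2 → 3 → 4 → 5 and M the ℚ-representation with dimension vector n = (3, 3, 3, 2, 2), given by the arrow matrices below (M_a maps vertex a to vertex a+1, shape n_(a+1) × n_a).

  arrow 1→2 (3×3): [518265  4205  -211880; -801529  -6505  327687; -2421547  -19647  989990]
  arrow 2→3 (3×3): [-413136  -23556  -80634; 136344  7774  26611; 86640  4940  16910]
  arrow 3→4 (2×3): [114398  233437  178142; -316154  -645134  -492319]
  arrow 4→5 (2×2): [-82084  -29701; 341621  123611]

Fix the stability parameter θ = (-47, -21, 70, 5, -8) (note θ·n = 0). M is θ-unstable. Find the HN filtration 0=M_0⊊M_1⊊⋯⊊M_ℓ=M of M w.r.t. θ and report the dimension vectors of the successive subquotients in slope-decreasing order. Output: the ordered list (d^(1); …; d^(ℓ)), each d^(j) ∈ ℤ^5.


Interval decomposition of M: I[1,1], I[1,2], I[1,5], I[2,2], I[3,3], I[3,5].
HN type (ℓ=4): μ^(1)=70; μ^(2)=67/3; μ^(3)=-21; μ^(4)=-47

((0, 0, 1, 0, 0); (0, 0, 2, 2, 2); (0, 3, 0, 0, 0); (3, 0, 0, 0, 0))


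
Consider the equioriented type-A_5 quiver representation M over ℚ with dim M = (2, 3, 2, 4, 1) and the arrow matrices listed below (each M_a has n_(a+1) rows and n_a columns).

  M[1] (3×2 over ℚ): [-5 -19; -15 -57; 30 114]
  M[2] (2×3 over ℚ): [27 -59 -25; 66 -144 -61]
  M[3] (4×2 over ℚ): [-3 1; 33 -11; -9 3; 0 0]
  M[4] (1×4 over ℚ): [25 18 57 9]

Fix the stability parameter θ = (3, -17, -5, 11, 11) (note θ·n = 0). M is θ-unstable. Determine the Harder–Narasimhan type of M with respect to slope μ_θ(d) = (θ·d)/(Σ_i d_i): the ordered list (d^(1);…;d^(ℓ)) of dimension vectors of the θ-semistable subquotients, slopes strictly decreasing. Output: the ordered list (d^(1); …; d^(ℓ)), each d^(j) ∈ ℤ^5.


Barcode: M ≅ I[1,1], I[1,2], I[2,3], I[2,5], I[4,4]^3. HN layers by μ_θ (5 steps, strictly decreasing):
  μ^(1)=11; μ^(2)=3; μ^(3)=-5; μ^(4)=-7; μ^(5)=-17

((0, 0, 0, 4, 1); (1, 0, 0, 0, 0); (0, 0, 2, 0, 0); (1, 1, 0, 0, 0); (0, 2, 0, 0, 0))


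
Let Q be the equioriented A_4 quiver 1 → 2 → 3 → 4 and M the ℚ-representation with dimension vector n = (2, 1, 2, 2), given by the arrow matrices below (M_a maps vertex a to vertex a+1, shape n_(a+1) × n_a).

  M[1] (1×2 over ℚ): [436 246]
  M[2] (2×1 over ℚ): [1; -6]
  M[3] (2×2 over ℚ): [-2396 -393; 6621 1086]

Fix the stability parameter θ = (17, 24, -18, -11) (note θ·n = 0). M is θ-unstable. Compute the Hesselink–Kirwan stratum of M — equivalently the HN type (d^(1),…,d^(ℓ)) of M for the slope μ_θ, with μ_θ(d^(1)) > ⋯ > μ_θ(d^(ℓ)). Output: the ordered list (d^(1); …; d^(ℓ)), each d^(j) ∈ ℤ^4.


Via rank(M_{q-1}∘⋯∘M_p): M ≅ I[1,1], I[1,4], I[3,4].
μ_θ-semistable layers: μ^(1)=17; μ^(2)=3; μ^(3)=-11; μ^(4)=-18

((1, 0, 0, 0); (1, 1, 1, 1); (0, 0, 0, 1); (0, 0, 1, 0))


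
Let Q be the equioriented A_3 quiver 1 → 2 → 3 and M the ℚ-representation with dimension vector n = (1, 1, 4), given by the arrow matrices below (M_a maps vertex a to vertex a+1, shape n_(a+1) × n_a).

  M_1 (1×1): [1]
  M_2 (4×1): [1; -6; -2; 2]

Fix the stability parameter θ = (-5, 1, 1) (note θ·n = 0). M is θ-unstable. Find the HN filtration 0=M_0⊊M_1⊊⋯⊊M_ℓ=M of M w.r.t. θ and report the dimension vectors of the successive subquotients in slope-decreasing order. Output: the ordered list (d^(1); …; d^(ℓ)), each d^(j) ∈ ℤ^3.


Via rank(M_{q-1}∘⋯∘M_p): M ≅ I[1,3], I[3,3]^3.
μ_θ-semistable layers: μ^(1)=1; μ^(2)=-5

((0, 1, 4); (1, 0, 0))


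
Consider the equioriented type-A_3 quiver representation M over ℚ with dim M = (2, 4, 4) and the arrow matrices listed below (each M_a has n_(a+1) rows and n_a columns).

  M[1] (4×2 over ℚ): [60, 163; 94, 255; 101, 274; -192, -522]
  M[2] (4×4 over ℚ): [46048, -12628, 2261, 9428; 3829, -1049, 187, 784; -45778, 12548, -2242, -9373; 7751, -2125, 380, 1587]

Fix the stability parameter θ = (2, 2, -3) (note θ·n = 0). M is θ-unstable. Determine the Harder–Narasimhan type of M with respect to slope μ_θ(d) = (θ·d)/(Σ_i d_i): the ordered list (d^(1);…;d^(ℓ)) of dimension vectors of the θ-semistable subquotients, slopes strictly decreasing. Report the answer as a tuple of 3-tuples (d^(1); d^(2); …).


Interval decomposition of M: I[1,2], I[1,3], I[2,3]^2, I[3,3].
HN type (ℓ=4): μ^(1)=2; μ^(2)=1/3; μ^(3)=-1/2; μ^(4)=-3

((1, 1, 0); (1, 1, 1); (0, 2, 2); (0, 0, 1))


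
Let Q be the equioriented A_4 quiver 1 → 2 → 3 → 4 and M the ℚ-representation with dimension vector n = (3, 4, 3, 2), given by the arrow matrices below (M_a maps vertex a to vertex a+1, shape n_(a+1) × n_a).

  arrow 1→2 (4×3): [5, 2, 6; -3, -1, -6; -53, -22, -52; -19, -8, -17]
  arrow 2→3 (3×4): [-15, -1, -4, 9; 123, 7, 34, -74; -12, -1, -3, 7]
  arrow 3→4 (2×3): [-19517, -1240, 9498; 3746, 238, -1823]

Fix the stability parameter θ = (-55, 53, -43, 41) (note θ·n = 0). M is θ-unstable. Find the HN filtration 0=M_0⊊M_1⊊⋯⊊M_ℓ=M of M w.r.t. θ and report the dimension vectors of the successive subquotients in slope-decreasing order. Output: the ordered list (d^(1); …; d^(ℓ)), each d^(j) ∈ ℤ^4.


Barcode: M ≅ I[1,2], I[1,4]^2, I[2,3]. HN layers by μ_θ (4 steps, strictly decreasing):
  μ^(1)=53; μ^(2)=41; μ^(3)=5; μ^(4)=-55

((0, 1, 0, 0); (0, 0, 0, 2); (0, 3, 3, 0); (3, 0, 0, 0))


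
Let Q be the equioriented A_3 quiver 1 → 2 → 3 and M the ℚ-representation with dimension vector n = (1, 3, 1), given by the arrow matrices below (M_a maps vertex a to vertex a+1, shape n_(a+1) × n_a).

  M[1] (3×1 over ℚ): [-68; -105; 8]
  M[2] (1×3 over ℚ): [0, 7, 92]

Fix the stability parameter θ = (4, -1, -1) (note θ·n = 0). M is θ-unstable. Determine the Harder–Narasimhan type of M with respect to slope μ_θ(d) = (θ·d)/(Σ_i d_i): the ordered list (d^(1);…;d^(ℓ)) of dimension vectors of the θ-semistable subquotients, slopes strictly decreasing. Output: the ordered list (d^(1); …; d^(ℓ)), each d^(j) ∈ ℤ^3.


Via rank(M_{q-1}∘⋯∘M_p): M ≅ I[1,3], I[2,2]^2.
μ_θ-semistable layers: μ^(1)=2/3; μ^(2)=-1

((1, 1, 1); (0, 2, 0))


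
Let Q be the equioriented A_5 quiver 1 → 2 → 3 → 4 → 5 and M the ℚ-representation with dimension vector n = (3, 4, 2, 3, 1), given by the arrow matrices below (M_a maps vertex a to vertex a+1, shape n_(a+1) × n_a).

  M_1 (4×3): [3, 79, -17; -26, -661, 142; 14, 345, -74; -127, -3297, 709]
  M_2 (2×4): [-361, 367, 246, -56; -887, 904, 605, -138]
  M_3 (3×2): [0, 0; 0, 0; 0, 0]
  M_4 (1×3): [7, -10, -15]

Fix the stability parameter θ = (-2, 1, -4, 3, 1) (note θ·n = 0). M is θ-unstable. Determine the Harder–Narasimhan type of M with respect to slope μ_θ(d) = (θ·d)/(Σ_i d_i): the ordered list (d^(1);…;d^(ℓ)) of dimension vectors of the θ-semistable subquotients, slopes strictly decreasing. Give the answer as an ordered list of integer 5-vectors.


Barcode: M ≅ I[1,1], I[1,3]^2, I[2,2]^2, I[4,4]^2, I[4,5]. HN layers by μ_θ (5 steps, strictly decreasing):
  μ^(1)=3; μ^(2)=2; μ^(3)=1; μ^(4)=-3/2; μ^(5)=-2

((0, 0, 0, 2, 0); (0, 0, 0, 1, 1); (0, 2, 0, 0, 0); (0, 2, 2, 0, 0); (3, 0, 0, 0, 0))


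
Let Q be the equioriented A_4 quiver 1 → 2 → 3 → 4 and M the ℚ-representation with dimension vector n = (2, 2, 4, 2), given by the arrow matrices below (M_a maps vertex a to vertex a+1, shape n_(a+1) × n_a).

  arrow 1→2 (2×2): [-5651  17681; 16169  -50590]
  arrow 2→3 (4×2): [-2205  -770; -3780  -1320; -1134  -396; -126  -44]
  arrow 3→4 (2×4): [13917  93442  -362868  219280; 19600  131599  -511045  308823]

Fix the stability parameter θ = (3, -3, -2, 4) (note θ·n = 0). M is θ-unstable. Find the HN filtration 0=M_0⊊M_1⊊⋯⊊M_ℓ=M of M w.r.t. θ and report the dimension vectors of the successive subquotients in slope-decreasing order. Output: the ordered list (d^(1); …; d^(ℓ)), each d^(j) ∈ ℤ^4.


Via rank(M_{q-1}∘⋯∘M_p): M ≅ I[1,2], I[1,4], I[3,3]^2, I[3,4].
μ_θ-semistable layers: μ^(1)=4; μ^(2)=0; μ^(3)=-2/3; μ^(4)=-2

((0, 0, 0, 2); (1, 1, 0, 0); (1, 1, 1, 0); (0, 0, 3, 0))


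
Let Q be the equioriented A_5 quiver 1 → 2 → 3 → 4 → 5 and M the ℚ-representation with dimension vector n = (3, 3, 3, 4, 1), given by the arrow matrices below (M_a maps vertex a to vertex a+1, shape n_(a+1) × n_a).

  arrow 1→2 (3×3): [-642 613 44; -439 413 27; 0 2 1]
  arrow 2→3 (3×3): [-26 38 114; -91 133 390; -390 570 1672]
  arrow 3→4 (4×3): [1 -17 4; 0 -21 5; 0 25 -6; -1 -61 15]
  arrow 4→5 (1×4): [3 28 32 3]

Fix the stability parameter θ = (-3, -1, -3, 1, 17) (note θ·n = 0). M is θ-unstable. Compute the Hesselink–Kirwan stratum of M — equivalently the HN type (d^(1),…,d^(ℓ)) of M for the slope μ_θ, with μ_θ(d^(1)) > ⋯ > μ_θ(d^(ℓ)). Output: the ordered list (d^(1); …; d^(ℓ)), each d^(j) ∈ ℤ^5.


Via rank(M_{q-1}∘⋯∘M_p): M ≅ I[1,2], I[1,4], I[1,5], I[3,4], I[4,4].
μ_θ-semistable layers: μ^(1)=17; μ^(2)=1; μ^(3)=-1; μ^(4)=-2; μ^(5)=-3

((0, 0, 0, 0, 1); (0, 0, 0, 4, 0); (0, 1, 0, 0, 0); (0, 2, 2, 0, 0); (3, 0, 1, 0, 0))


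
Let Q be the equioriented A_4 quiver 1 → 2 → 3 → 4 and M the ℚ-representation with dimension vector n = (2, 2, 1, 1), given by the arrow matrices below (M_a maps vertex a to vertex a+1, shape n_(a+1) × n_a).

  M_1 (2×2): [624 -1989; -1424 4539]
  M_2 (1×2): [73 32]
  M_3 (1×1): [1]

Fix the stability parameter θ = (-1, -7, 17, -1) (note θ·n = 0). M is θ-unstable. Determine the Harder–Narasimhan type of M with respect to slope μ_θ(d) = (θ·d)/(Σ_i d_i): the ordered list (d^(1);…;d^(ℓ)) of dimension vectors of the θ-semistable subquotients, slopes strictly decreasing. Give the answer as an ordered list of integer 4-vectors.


Via rank(M_{q-1}∘⋯∘M_p): M ≅ I[1,1], I[1,4], I[2,2].
μ_θ-semistable layers: μ^(1)=8; μ^(2)=-1; μ^(3)=-4; μ^(4)=-7

((0, 0, 1, 1); (1, 0, 0, 0); (1, 1, 0, 0); (0, 1, 0, 0))


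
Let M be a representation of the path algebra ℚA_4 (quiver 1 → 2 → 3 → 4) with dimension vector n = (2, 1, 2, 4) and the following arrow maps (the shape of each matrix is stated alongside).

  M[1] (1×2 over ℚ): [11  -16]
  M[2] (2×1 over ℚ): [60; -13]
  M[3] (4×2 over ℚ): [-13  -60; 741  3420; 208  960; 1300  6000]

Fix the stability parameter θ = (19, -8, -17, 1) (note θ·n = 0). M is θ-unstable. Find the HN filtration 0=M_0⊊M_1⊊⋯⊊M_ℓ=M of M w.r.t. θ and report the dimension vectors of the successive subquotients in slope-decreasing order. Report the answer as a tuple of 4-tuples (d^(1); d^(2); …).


Interval decomposition of M: I[1,1], I[1,3], I[3,4], I[4,4]^3.
HN type (ℓ=4): μ^(1)=19; μ^(2)=1; μ^(3)=-2; μ^(4)=-17

((1, 0, 0, 0); (0, 0, 0, 4); (1, 1, 1, 0); (0, 0, 1, 0))


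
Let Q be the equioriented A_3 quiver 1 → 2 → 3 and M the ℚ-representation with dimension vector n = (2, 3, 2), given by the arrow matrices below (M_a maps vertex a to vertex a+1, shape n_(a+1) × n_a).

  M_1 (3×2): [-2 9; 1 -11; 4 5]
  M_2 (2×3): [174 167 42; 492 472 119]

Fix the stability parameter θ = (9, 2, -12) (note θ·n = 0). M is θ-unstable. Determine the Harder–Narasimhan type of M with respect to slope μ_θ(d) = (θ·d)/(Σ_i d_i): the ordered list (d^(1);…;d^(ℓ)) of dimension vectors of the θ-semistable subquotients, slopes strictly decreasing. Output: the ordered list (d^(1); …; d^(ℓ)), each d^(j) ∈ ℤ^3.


Via rank(M_{q-1}∘⋯∘M_p): M ≅ I[1,3]^2, I[2,2].
μ_θ-semistable layers: μ^(1)=2; μ^(2)=-1/3

((0, 1, 0); (2, 2, 2))


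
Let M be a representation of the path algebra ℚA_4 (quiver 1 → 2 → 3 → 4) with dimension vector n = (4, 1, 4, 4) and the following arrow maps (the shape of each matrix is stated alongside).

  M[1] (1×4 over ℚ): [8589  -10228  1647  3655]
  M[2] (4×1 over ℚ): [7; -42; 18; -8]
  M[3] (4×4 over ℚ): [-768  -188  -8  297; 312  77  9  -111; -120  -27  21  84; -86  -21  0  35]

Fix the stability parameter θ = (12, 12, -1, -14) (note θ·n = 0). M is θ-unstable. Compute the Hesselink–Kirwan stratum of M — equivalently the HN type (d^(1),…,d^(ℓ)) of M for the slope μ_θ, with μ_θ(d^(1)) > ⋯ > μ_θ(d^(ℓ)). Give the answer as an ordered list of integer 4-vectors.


Barcode: M ≅ I[1,1]^3, I[1,3], I[3,4]^3, I[4,4]. HN layers by μ_θ (4 steps, strictly decreasing):
  μ^(1)=12; μ^(2)=23/3; μ^(3)=-15/2; μ^(4)=-14

((3, 0, 0, 0); (1, 1, 1, 0); (0, 0, 3, 3); (0, 0, 0, 1))


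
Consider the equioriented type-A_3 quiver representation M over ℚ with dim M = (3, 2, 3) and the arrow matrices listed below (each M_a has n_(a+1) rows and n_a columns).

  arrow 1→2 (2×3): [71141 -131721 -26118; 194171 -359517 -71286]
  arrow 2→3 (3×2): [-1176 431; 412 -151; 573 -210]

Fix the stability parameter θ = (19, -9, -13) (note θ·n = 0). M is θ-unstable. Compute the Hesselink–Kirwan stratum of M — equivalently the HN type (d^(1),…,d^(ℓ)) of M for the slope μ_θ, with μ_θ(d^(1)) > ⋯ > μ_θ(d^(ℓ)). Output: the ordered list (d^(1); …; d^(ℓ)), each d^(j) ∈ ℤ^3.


Via rank(M_{q-1}∘⋯∘M_p): M ≅ I[1,1], I[1,3]^2, I[3,3].
μ_θ-semistable layers: μ^(1)=19; μ^(2)=-1; μ^(3)=-13

((1, 0, 0); (2, 2, 2); (0, 0, 1))


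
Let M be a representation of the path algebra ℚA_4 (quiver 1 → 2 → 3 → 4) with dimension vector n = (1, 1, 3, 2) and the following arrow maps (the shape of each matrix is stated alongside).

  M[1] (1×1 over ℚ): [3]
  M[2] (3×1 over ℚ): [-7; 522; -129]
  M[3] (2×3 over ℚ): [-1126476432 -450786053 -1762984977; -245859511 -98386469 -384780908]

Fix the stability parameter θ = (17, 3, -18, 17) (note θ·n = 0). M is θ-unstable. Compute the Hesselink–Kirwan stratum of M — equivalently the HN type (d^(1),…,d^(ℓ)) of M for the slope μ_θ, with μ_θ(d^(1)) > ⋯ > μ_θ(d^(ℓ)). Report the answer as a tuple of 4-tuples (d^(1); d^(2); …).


Interval decomposition of M: I[1,4], I[3,3], I[3,4].
HN type (ℓ=3): μ^(1)=17; μ^(2)=2/3; μ^(3)=-18

((0, 0, 0, 2); (1, 1, 1, 0); (0, 0, 2, 0))


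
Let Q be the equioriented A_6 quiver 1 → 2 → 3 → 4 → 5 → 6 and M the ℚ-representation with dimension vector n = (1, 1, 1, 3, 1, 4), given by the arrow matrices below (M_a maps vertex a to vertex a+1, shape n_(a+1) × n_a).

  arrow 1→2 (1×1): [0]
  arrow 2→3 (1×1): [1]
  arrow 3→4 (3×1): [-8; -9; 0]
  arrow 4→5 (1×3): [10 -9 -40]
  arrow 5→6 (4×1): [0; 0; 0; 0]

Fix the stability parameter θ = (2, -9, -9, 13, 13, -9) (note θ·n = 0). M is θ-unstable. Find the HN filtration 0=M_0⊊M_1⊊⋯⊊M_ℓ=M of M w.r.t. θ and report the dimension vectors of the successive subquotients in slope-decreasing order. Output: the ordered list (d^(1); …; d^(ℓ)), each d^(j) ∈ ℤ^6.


Interval decomposition of M: I[1,1], I[2,5], I[4,4]^2, I[6,6]^4.
HN type (ℓ=3): μ^(1)=13; μ^(2)=2; μ^(3)=-9

((0, 0, 0, 3, 1, 0); (1, 0, 0, 0, 0, 0); (0, 1, 1, 0, 0, 4))


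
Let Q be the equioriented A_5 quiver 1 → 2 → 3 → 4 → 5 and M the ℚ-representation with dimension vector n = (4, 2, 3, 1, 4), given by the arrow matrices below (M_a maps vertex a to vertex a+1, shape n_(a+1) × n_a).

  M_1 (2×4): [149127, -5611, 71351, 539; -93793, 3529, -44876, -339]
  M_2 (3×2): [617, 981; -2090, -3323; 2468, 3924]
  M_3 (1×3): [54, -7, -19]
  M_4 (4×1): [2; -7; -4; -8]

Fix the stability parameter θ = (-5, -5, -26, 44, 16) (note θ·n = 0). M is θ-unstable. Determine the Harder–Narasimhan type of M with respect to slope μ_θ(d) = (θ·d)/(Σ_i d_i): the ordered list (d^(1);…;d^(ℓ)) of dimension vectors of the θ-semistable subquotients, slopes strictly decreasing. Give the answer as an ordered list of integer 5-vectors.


Interval decomposition of M: I[1,1]^2, I[1,3], I[1,5], I[3,3], I[5,5]^3.
HN type (ℓ=5): μ^(1)=30; μ^(2)=16; μ^(3)=-5; μ^(4)=-12; μ^(5)=-26

((0, 0, 0, 1, 1); (0, 0, 0, 0, 3); (2, 0, 0, 0, 0); (2, 2, 2, 0, 0); (0, 0, 1, 0, 0))


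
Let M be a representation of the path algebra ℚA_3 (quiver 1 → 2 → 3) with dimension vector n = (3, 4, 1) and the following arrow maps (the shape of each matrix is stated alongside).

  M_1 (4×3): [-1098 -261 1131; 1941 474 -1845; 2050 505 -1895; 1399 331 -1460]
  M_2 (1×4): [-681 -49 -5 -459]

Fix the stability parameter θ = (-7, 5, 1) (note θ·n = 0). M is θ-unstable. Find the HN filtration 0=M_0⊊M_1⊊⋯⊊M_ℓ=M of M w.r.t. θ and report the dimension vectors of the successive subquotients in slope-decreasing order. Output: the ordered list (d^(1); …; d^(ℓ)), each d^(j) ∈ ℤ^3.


Interval decomposition of M: I[1,1], I[1,2], I[1,3], I[2,2]^2.
HN type (ℓ=3): μ^(1)=5; μ^(2)=3; μ^(3)=-7

((0, 3, 0); (0, 1, 1); (3, 0, 0))


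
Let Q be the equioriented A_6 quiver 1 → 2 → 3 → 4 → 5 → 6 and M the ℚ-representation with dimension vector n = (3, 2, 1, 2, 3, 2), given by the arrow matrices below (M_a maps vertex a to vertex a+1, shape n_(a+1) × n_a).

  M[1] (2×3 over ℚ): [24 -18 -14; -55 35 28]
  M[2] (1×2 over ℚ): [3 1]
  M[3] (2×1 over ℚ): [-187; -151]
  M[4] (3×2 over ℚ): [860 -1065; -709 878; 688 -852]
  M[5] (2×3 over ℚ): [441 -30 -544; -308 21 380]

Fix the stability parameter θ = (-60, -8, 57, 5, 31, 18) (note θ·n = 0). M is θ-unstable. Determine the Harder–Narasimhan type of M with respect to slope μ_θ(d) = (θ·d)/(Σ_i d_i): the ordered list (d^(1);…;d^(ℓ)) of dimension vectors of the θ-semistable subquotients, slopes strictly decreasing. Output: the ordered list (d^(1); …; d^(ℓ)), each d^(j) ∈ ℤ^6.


Barcode: M ≅ I[1,1], I[1,2], I[1,6], I[4,6], I[5,5]. HN layers by μ_θ (6 steps, strictly decreasing):
  μ^(1)=31; μ^(2)=111/4; μ^(3)=49/2; μ^(4)=5; μ^(5)=-8; μ^(6)=-60

((0, 0, 0, 0, 1, 0); (0, 0, 1, 1, 1, 1); (0, 0, 0, 0, 1, 1); (0, 0, 0, 1, 0, 0); (0, 2, 0, 0, 0, 0); (3, 0, 0, 0, 0, 0))


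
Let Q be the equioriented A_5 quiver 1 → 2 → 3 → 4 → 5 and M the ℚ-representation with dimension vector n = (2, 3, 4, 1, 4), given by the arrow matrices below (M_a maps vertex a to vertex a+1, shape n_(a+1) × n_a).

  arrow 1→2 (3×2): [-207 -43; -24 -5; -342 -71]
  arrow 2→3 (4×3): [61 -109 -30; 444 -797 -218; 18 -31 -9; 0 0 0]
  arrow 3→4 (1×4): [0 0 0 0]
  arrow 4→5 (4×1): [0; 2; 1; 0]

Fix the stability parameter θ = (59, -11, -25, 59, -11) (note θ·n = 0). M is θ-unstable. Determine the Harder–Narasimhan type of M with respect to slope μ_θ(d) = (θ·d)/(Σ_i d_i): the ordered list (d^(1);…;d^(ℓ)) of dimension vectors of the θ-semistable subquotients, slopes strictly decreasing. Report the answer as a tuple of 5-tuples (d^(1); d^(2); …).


Interval decomposition of M: I[1,3]^2, I[2,3], I[3,3], I[4,5], I[5,5]^3.
HN type (ℓ=5): μ^(1)=24; μ^(2)=23/3; μ^(3)=-11; μ^(4)=-18; μ^(5)=-25

((0, 0, 0, 1, 1); (2, 2, 2, 0, 0); (0, 0, 0, 0, 3); (0, 1, 1, 0, 0); (0, 0, 1, 0, 0))


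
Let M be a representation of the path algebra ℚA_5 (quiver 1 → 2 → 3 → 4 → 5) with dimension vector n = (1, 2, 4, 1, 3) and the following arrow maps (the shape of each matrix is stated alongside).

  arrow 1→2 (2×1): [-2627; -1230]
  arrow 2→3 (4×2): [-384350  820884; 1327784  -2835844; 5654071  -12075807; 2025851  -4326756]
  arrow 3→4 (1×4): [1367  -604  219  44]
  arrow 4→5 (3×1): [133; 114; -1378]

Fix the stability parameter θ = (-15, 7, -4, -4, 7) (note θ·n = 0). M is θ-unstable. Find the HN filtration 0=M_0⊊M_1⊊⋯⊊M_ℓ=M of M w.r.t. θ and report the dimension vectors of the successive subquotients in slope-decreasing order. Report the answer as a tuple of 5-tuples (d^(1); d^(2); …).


Barcode: M ≅ I[1,5], I[2,3], I[3,3]^2, I[5,5]^2. HN layers by μ_θ (5 steps, strictly decreasing):
  μ^(1)=7; μ^(2)=3/2; μ^(3)=-1/3; μ^(4)=-4; μ^(5)=-15

((0, 0, 0, 0, 3); (0, 1, 1, 0, 0); (0, 1, 1, 1, 0); (0, 0, 2, 0, 0); (1, 0, 0, 0, 0))


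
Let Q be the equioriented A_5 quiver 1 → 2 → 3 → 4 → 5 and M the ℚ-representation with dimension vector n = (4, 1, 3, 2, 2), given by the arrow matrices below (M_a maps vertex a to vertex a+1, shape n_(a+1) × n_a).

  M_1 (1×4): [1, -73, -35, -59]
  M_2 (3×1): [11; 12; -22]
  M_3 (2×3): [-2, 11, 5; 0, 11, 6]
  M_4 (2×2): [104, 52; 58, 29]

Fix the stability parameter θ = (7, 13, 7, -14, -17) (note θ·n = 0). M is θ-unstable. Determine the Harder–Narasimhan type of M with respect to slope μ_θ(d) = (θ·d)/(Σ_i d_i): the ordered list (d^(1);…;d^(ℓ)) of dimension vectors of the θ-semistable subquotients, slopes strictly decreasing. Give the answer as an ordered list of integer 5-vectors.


Barcode: M ≅ I[1,1]^3, I[1,3], I[3,4], I[3,5], I[5,5]. HN layers by μ_θ (5 steps, strictly decreasing):
  μ^(1)=10; μ^(2)=7; μ^(3)=-7/2; μ^(4)=-8; μ^(5)=-17

((0, 1, 1, 0, 0); (4, 0, 0, 0, 0); (0, 0, 1, 1, 0); (0, 0, 1, 1, 1); (0, 0, 0, 0, 1))


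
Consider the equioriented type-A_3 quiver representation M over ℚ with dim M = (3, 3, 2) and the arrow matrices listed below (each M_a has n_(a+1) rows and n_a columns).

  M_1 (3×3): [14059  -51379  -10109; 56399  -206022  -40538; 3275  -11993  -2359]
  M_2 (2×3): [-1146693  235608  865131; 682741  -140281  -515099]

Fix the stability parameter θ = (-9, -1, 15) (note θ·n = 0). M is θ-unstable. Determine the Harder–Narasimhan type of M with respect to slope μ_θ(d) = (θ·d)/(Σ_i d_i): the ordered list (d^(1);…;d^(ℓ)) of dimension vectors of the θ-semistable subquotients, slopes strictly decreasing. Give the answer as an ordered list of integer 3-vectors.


Barcode: M ≅ I[1,1], I[1,2], I[1,3], I[2,3]. HN layers by μ_θ (3 steps, strictly decreasing):
  μ^(1)=15; μ^(2)=-1; μ^(3)=-9

((0, 0, 2); (0, 3, 0); (3, 0, 0))


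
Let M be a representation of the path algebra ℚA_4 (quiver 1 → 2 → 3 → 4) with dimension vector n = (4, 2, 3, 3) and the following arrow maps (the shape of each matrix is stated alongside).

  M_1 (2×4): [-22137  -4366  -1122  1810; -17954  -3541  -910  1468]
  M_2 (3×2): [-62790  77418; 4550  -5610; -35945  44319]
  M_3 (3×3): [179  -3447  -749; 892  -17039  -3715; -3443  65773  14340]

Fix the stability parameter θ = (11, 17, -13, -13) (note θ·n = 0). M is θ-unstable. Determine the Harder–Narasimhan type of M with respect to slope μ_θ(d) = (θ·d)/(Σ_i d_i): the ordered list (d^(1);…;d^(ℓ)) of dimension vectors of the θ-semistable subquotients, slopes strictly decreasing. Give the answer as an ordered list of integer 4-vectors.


Barcode: M ≅ I[1,1]^2, I[1,2], I[1,4], I[3,4]^2. HN layers by μ_θ (4 steps, strictly decreasing):
  μ^(1)=17; μ^(2)=11; μ^(3)=1/2; μ^(4)=-13

((0, 1, 0, 0); (3, 0, 0, 0); (1, 1, 1, 1); (0, 0, 2, 2))


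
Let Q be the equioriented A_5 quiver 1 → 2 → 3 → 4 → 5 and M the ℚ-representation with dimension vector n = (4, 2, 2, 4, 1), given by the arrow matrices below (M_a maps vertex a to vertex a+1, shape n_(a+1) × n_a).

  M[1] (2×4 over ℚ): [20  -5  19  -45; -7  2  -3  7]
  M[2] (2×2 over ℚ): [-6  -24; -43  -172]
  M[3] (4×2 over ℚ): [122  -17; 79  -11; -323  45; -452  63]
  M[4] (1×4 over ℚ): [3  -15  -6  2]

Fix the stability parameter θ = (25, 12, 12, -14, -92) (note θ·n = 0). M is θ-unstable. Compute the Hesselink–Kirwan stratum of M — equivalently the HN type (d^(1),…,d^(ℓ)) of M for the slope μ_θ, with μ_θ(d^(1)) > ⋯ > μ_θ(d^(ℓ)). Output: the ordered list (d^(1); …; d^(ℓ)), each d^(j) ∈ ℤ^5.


Interval decomposition of M: I[1,1]^2, I[1,2], I[1,4], I[3,5], I[4,4]^2.
HN type (ℓ=5): μ^(1)=25; μ^(2)=37/2; μ^(3)=35/4; μ^(4)=-14; μ^(5)=-94/3

((2, 0, 0, 0, 0); (1, 1, 0, 0, 0); (1, 1, 1, 1, 0); (0, 0, 0, 2, 0); (0, 0, 1, 1, 1))


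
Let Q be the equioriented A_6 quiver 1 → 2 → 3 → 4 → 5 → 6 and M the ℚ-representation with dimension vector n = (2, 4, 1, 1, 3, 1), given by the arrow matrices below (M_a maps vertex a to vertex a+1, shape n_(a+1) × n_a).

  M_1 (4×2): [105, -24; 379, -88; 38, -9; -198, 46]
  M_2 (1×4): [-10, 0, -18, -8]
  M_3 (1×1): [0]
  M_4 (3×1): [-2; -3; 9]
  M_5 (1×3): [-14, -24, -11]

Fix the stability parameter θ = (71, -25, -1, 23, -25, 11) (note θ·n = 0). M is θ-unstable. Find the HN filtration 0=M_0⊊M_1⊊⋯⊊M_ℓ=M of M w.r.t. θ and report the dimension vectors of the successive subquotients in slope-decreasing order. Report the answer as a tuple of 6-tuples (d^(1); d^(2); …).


Interval decomposition of M: I[1,2], I[1,3], I[2,2]^2, I[4,6], I[5,5]^2.
HN type (ℓ=5): μ^(1)=23; μ^(2)=15; μ^(3)=11; μ^(4)=-1; μ^(5)=-25

((1, 1, 0, 0, 0, 0); (1, 1, 1, 0, 0, 0); (0, 0, 0, 0, 0, 1); (0, 0, 0, 1, 1, 0); (0, 2, 0, 0, 2, 0))


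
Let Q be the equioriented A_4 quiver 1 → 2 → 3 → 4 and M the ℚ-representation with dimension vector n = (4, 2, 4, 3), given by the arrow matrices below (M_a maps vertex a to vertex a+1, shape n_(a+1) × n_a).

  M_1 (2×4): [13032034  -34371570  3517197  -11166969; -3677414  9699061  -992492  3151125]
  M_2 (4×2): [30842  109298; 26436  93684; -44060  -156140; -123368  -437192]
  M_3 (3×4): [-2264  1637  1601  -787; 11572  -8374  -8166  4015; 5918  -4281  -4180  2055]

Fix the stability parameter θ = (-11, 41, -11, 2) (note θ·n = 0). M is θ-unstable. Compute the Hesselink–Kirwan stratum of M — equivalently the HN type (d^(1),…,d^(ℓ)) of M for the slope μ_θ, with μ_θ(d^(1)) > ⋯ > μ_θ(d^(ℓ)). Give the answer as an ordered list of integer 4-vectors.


Via rank(M_{q-1}∘⋯∘M_p): M ≅ I[1,1]^2, I[1,2], I[1,3], I[3,4]^3.
μ_θ-semistable layers: μ^(1)=41; μ^(2)=15; μ^(3)=2; μ^(4)=-11

((0, 1, 0, 0); (0, 1, 1, 0); (0, 0, 0, 3); (4, 0, 3, 0))


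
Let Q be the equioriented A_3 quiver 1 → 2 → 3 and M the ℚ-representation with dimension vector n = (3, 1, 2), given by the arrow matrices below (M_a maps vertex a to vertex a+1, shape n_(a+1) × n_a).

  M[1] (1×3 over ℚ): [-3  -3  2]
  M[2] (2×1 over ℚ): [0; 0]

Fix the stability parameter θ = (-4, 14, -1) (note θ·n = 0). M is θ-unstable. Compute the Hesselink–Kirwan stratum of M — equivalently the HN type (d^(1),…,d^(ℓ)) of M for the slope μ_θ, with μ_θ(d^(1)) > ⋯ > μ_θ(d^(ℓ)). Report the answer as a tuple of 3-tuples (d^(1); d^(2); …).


Via rank(M_{q-1}∘⋯∘M_p): M ≅ I[1,1]^2, I[1,2], I[3,3]^2.
μ_θ-semistable layers: μ^(1)=14; μ^(2)=-1; μ^(3)=-4

((0, 1, 0); (0, 0, 2); (3, 0, 0))


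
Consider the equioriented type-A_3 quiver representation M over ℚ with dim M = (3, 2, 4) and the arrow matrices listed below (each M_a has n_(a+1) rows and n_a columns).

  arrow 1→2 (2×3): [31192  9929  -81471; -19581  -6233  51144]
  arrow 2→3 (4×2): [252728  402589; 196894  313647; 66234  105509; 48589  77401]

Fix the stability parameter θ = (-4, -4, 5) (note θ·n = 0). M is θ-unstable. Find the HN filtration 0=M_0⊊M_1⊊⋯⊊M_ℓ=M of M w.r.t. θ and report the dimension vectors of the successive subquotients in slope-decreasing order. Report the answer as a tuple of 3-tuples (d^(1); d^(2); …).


Interval decomposition of M: I[1,1], I[1,3]^2, I[3,3]^2.
HN type (ℓ=2): μ^(1)=5; μ^(2)=-4

((0, 0, 4); (3, 2, 0))


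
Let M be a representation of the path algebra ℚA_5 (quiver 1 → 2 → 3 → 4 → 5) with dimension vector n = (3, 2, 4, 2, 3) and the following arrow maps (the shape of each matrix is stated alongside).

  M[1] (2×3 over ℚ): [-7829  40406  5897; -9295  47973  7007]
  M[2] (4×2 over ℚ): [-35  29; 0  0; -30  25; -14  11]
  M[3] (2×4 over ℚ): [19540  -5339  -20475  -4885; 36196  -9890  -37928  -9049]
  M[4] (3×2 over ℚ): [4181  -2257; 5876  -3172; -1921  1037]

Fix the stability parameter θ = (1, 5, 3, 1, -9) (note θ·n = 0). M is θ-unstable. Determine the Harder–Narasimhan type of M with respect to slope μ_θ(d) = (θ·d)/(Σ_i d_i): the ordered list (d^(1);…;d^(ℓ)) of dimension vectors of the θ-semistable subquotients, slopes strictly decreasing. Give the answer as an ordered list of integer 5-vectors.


Interval decomposition of M: I[1,1], I[1,3], I[1,5], I[3,3], I[3,4], I[5,5]^2.
HN type (ℓ=6): μ^(1)=4; μ^(2)=3; μ^(3)=2; μ^(4)=1; μ^(5)=1/5; μ^(6)=-9

((0, 1, 1, 0, 0); (0, 0, 1, 0, 0); (0, 0, 1, 1, 0); (2, 0, 0, 0, 0); (1, 1, 1, 1, 1); (0, 0, 0, 0, 2))


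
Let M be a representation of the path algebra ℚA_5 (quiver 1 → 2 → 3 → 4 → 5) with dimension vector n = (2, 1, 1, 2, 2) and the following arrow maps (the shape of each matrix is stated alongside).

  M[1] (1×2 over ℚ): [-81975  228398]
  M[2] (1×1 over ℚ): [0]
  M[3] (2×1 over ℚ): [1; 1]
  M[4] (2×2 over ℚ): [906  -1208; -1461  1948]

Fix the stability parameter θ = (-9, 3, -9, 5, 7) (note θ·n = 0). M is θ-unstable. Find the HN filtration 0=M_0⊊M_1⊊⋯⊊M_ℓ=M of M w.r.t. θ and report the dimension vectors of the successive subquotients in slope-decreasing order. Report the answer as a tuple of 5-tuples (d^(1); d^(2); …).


Barcode: M ≅ I[1,1], I[1,2], I[3,5], I[4,4], I[5,5]. HN layers by μ_θ (4 steps, strictly decreasing):
  μ^(1)=7; μ^(2)=5; μ^(3)=3; μ^(4)=-9

((0, 0, 0, 0, 2); (0, 0, 0, 2, 0); (0, 1, 0, 0, 0); (2, 0, 1, 0, 0))


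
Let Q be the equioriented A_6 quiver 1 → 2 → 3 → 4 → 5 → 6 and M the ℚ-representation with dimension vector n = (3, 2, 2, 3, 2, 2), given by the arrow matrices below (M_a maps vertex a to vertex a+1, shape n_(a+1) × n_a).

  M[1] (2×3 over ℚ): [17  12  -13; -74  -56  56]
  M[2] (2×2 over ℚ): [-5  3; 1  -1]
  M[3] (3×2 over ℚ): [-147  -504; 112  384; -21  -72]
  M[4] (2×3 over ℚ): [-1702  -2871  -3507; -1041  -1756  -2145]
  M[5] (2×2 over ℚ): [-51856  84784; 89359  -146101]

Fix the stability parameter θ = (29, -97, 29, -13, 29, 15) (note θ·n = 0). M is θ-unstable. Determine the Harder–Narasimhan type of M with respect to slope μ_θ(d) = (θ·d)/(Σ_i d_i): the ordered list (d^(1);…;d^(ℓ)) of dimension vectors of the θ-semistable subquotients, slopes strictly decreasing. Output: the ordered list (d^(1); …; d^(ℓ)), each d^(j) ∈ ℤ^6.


Via rank(M_{q-1}∘⋯∘M_p): M ≅ I[1,1], I[1,3], I[1,6], I[4,4], I[4,5], I[6,6].
μ_θ-semistable layers: μ^(1)=29; μ^(2)=22; μ^(3)=15; μ^(4)=8; μ^(5)=-13; μ^(6)=-34

((1, 0, 1, 0, 1, 0); (0, 0, 0, 0, 1, 1); (0, 0, 0, 0, 0, 1); (0, 0, 1, 1, 0, 0); (0, 0, 0, 2, 0, 0); (2, 2, 0, 0, 0, 0))


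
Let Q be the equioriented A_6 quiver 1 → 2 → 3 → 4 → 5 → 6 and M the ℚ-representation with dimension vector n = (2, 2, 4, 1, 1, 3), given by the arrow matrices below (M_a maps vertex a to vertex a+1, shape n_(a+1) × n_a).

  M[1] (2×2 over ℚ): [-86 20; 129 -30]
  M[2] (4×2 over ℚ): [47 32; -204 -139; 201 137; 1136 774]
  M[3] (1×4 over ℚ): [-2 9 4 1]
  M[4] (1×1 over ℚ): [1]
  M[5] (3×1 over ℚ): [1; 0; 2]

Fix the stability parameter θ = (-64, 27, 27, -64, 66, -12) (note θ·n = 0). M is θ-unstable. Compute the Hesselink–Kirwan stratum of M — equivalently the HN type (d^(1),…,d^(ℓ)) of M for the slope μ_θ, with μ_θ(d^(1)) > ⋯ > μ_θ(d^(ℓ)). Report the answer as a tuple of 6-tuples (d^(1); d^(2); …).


Barcode: M ≅ I[1,1], I[1,6], I[2,3], I[3,3]^2, I[6,6]^2. HN layers by μ_θ (4 steps, strictly decreasing):
  μ^(1)=27; μ^(2)=-10/3; μ^(3)=-12; μ^(4)=-64

((0, 1, 3, 0, 1, 1); (0, 1, 1, 1, 0, 0); (0, 0, 0, 0, 0, 2); (2, 0, 0, 0, 0, 0))


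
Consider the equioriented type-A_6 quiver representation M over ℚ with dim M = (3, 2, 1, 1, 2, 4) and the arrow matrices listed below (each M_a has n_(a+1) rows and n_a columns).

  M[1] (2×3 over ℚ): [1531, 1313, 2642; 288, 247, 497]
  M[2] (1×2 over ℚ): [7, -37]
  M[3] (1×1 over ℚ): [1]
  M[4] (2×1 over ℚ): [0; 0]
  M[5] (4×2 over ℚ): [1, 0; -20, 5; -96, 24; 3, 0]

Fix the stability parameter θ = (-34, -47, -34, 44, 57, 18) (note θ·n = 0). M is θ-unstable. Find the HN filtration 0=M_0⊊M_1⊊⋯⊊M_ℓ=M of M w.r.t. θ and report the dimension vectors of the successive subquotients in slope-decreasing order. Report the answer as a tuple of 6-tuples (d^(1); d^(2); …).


Interval decomposition of M: I[1,1], I[1,2], I[1,4], I[5,6]^2, I[6,6]^2.
HN type (ℓ=5): μ^(1)=44; μ^(2)=75/2; μ^(3)=18; μ^(4)=-34; μ^(5)=-81/2

((0, 0, 0, 1, 0, 0); (0, 0, 0, 0, 2, 2); (0, 0, 0, 0, 0, 2); (1, 0, 1, 0, 0, 0); (2, 2, 0, 0, 0, 0))


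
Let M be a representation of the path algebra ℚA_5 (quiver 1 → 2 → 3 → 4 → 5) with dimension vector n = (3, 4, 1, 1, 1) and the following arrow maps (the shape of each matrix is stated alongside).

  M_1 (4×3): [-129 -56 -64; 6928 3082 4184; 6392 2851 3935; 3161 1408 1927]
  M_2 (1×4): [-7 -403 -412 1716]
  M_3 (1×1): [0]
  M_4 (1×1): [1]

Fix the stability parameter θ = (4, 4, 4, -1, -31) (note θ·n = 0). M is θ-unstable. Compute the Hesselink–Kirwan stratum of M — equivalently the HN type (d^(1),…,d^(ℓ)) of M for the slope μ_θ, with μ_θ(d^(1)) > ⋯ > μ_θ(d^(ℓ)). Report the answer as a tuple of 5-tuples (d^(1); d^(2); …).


Via rank(M_{q-1}∘⋯∘M_p): M ≅ I[1,2]^2, I[1,3], I[2,2], I[4,5].
μ_θ-semistable layers: μ^(1)=4; μ^(2)=-16

((3, 4, 1, 0, 0); (0, 0, 0, 1, 1))


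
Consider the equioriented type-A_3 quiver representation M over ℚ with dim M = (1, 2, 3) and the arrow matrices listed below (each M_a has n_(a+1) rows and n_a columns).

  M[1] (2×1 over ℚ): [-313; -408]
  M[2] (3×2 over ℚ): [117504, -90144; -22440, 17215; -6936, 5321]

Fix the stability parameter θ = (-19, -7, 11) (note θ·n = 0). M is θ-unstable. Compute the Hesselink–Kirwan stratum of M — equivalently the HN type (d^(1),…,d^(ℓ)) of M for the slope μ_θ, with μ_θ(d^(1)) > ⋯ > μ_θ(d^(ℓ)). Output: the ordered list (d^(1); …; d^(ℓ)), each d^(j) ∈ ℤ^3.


Via rank(M_{q-1}∘⋯∘M_p): M ≅ I[1,2], I[2,3], I[3,3]^2.
μ_θ-semistable layers: μ^(1)=11; μ^(2)=-7; μ^(3)=-19

((0, 0, 3); (0, 2, 0); (1, 0, 0))
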